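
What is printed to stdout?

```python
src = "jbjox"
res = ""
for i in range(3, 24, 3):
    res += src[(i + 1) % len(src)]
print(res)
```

i=3: add src[4]='x' → 'x'
i=6: add src[2]='j' → 'xj'
i=9: add src[0]='j' → 'xjj'
i=12: add src[3]='o' → 'xjjo'
i=15: add src[1]='b' → 'xjjob'
i=18: add src[4]='x' → 'xjjobx'
i=21: add src[2]='j' → 'xjjobxj'

xjjobxj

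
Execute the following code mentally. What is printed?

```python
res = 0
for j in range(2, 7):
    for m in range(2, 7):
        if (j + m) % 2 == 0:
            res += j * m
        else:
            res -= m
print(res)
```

160

j=2,m=2: even sum, res = 0+4 = 4
j=2,m=3: odd sum, res = 4-3 = 1
j=2,m=4: even sum, res = 1+8 = 9
j=2,m=5: odd sum, res = 9-5 = 4
j=2,m=6: even sum, res = 4+12 = 16
j=3,m=2: odd sum, res = 16-2 = 14
j=3,m=3: even sum, res = 14+9 = 23
j=3,m=4: odd sum, res = 23-4 = 19
j=3,m=5: even sum, res = 19+15 = 34
j=3,m=6: odd sum, res = 34-6 = 28
j=4,m=2: even sum, res = 28+8 = 36
j=4,m=3: odd sum, res = 36-3 = 33
j=4,m=4: even sum, res = 33+16 = 49
j=4,m=5: odd sum, res = 49-5 = 44
j=4,m=6: even sum, res = 44+24 = 68
j=5,m=2: odd sum, res = 68-2 = 66
j=5,m=3: even sum, res = 66+15 = 81
j=5,m=4: odd sum, res = 81-4 = 77
j=5,m=5: even sum, res = 77+25 = 102
j=5,m=6: odd sum, res = 102-6 = 96
j=6,m=2: even sum, res = 96+12 = 108
j=6,m=3: odd sum, res = 108-3 = 105
j=6,m=4: even sum, res = 105+24 = 129
j=6,m=5: odd sum, res = 129-5 = 124
j=6,m=6: even sum, res = 124+36 = 160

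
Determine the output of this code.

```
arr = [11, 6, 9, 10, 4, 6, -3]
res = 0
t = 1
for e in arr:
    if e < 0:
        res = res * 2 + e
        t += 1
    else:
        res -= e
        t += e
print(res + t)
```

e=11: not <0, res = 0-11 = -11; t=12
e=6: not <0, res = (-11)-6 = -17; t=18
e=9: not <0, res = (-17)-9 = -26; t=27
e=10: not <0, res = (-26)-10 = -36; t=37
e=4: not <0, res = (-36)-4 = -40; t=41
e=6: not <0, res = (-40)-6 = -46; t=47
e=-3: <0, res = (-46)*2+(-3) = -95; t=48
res+t = (-95)+48 = -47

-47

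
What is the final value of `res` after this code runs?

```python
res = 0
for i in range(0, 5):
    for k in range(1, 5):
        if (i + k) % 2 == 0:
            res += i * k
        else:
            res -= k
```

i=0,k=1: odd sum, res = 0-1 = -1
i=0,k=2: even sum, res = (-1)+0 = -1
i=0,k=3: odd sum, res = (-1)-3 = -4
i=0,k=4: even sum, res = (-4)+0 = -4
i=1,k=1: even sum, res = (-4)+1 = -3
i=1,k=2: odd sum, res = (-3)-2 = -5
i=1,k=3: even sum, res = (-5)+3 = -2
i=1,k=4: odd sum, res = (-2)-4 = -6
i=2,k=1: odd sum, res = (-6)-1 = -7
i=2,k=2: even sum, res = (-7)+4 = -3
i=2,k=3: odd sum, res = (-3)-3 = -6
i=2,k=4: even sum, res = (-6)+8 = 2
i=3,k=1: even sum, res = 2+3 = 5
i=3,k=2: odd sum, res = 5-2 = 3
i=3,k=3: even sum, res = 3+9 = 12
i=3,k=4: odd sum, res = 12-4 = 8
i=4,k=1: odd sum, res = 8-1 = 7
i=4,k=2: even sum, res = 7+8 = 15
i=4,k=3: odd sum, res = 15-3 = 12
i=4,k=4: even sum, res = 12+16 = 28

28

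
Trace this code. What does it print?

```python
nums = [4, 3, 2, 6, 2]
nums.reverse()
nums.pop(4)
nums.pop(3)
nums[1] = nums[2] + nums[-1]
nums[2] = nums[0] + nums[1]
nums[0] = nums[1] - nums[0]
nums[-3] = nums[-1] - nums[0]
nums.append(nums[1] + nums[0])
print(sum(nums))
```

22

reverse → [2, 6, 2, 3, 4]
pop(4) removes 4 → [2, 6, 2, 3]
pop(3) removes 3 → [2, 6, 2]
nums[1] = nums[2]+nums[-1] = 2+2 = 4 → [2, 4, 2]
nums[2] = nums[0]+nums[1] = 2+4 = 6 → [2, 4, 6]
nums[0] = nums[1]-nums[0] = 4-2 = 2 → [2, 4, 6]
nums[-3] = nums[-1]-nums[0] = 6-2 = 4 → [4, 4, 6]
append nums[1]+nums[0] = 4+4 = 8 → [4, 4, 6, 8]
sum = 22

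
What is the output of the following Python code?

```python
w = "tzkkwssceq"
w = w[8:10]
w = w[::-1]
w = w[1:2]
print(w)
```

slice [8:10] → 'eq'
reverse → 'qe'
slice [1:2] → 'e'

e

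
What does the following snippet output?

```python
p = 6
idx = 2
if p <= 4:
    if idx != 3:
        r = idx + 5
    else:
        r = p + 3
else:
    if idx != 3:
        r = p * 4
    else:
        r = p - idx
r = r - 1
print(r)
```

23

p=6, idx=2
p <= 4 is False; idx != 3 is True
→ r = p * 4 = 24
r = 24-1 = 23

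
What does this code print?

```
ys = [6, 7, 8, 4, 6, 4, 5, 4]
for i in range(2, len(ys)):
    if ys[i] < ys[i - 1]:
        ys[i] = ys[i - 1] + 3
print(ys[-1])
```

i=2: 8>=7, unchanged → [6, 7, 8, 4, 6, 4, 5, 4]
i=3: 4<8, ys[3] = 8+3 = 11 → [6, 7, 8, 11, 6, 4, 5, 4]
i=4: 6<11, ys[4] = 11+3 = 14 → [6, 7, 8, 11, 14, 4, 5, 4]
i=5: 4<14, ys[5] = 14+3 = 17 → [6, 7, 8, 11, 14, 17, 5, 4]
i=6: 5<17, ys[6] = 17+3 = 20 → [6, 7, 8, 11, 14, 17, 20, 4]
i=7: 4<20, ys[7] = 20+3 = 23 → [6, 7, 8, 11, 14, 17, 20, 23]

23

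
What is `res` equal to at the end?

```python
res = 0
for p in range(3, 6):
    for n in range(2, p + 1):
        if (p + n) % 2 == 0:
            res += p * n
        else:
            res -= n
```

p=3,n=2: odd sum, res = 0-2 = -2
p=3,n=3: even sum, res = (-2)+9 = 7
p=4,n=2: even sum, res = 7+8 = 15
p=4,n=3: odd sum, res = 15-3 = 12
p=4,n=4: even sum, res = 12+16 = 28
p=5,n=2: odd sum, res = 28-2 = 26
p=5,n=3: even sum, res = 26+15 = 41
p=5,n=4: odd sum, res = 41-4 = 37
p=5,n=5: even sum, res = 37+25 = 62

62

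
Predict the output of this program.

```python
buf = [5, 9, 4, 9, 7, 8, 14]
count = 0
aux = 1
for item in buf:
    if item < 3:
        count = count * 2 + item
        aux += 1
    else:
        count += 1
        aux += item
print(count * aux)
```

399

item=5: not <3, count = 0+1 = 1; aux=6
item=9: not <3, count = 1+1 = 2; aux=15
item=4: not <3, count = 2+1 = 3; aux=19
item=9: not <3, count = 3+1 = 4; aux=28
item=7: not <3, count = 4+1 = 5; aux=35
item=8: not <3, count = 5+1 = 6; aux=43
item=14: not <3, count = 6+1 = 7; aux=57
count*aux = 7*57 = 399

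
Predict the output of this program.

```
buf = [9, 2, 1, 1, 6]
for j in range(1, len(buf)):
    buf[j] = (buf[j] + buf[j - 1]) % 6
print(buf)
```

[9, 5, 0, 1, 1]

j=1: buf[1] = (2+9)%6 = 5 → [9, 5, 1, 1, 6]
j=2: buf[2] = (1+5)%6 = 0 → [9, 5, 0, 1, 6]
j=3: buf[3] = (1+0)%6 = 1 → [9, 5, 0, 1, 6]
j=4: buf[4] = (6+1)%6 = 1 → [9, 5, 0, 1, 1]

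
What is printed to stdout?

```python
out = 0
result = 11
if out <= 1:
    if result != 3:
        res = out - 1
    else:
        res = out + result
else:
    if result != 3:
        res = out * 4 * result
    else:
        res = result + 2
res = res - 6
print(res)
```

out=0, result=11
out <= 1 is True; result != 3 is True
→ res = out - 1 = -1
res = (-1)-6 = -7

-7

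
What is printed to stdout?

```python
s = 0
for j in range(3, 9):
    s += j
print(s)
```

j=3: s = 0+3 = 3
j=4: s = 3+4 = 7
j=5: s = 7+5 = 12
j=6: s = 12+6 = 18
j=7: s = 18+7 = 25
j=8: s = 25+8 = 33

33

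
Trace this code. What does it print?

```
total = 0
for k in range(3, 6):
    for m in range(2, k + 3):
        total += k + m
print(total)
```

k=3,m=2: total = 0+5 = 5
k=3,m=3: total = 5+6 = 11
k=3,m=4: total = 11+7 = 18
k=3,m=5: total = 18+8 = 26
k=4,m=2: total = 26+6 = 32
k=4,m=3: total = 32+7 = 39
k=4,m=4: total = 39+8 = 47
k=4,m=5: total = 47+9 = 56
k=4,m=6: total = 56+10 = 66
k=5,m=2: total = 66+7 = 73
k=5,m=3: total = 73+8 = 81
k=5,m=4: total = 81+9 = 90
k=5,m=5: total = 90+10 = 100
k=5,m=6: total = 100+11 = 111
k=5,m=7: total = 111+12 = 123

123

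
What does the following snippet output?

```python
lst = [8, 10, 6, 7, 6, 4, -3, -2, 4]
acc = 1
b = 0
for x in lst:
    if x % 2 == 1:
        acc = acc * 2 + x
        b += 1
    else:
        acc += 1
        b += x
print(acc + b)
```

71

x=8: not odd, acc = 1+1 = 2; b=8
x=10: not odd, acc = 2+1 = 3; b=18
x=6: not odd, acc = 3+1 = 4; b=24
x=7: odd, acc = 4*2+7 = 15; b=25
x=6: not odd, acc = 15+1 = 16; b=31
x=4: not odd, acc = 16+1 = 17; b=35
x=-3: odd, acc = 17*2+(-3) = 31; b=36
x=-2: not odd, acc = 31+1 = 32; b=34
x=4: not odd, acc = 32+1 = 33; b=38
acc+b = 33+38 = 71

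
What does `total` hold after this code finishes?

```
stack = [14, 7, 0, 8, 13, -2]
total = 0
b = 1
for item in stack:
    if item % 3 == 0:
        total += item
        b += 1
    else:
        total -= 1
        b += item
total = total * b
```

-210

item=14: not %3==0, total = 0-1 = -1; b=15
item=7: not %3==0, total = (-1)-1 = -2; b=22
item=0: %3==0, total = (-2)+0 = -2; b=23
item=8: not %3==0, total = (-2)-1 = -3; b=31
item=13: not %3==0, total = (-3)-1 = -4; b=44
item=-2: not %3==0, total = (-4)-1 = -5; b=42
total*b = (-5)*42 = -210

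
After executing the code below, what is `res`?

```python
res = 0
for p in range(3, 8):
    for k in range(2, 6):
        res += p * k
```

p=3,k=2: res = 0+6 = 6
p=3,k=3: res = 6+9 = 15
p=3,k=4: res = 15+12 = 27
p=3,k=5: res = 27+15 = 42
p=4,k=2: res = 42+8 = 50
p=4,k=3: res = 50+12 = 62
p=4,k=4: res = 62+16 = 78
p=4,k=5: res = 78+20 = 98
p=5,k=2: res = 98+10 = 108
p=5,k=3: res = 108+15 = 123
p=5,k=4: res = 123+20 = 143
p=5,k=5: res = 143+25 = 168
p=6,k=2: res = 168+12 = 180
p=6,k=3: res = 180+18 = 198
p=6,k=4: res = 198+24 = 222
p=6,k=5: res = 222+30 = 252
p=7,k=2: res = 252+14 = 266
p=7,k=3: res = 266+21 = 287
p=7,k=4: res = 287+28 = 315
p=7,k=5: res = 315+35 = 350

350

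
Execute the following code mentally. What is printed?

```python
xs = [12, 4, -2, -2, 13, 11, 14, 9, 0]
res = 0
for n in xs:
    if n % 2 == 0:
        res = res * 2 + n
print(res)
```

n=12: even, res = 0*2+12 = 12
n=4: even, res = 12*2+4 = 28
n=-2: even, res = 28*2+(-2) = 54
n=-2: even, res = 54*2+(-2) = 106
n=13: not even
n=11: not even
n=14: even, res = 106*2+14 = 226
n=9: not even
n=0: even, res = 226*2+0 = 452

452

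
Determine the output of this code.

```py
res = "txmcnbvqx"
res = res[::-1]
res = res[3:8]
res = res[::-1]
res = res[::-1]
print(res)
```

reverse → 'xqvbncmxt'
slice [3:8] → 'bncmx'
reverse → 'xmcnb'
reverse → 'bncmx'

bncmx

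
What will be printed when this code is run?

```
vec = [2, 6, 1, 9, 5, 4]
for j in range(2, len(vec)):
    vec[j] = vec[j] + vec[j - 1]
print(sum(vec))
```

77

j=2: vec[2] = 1+6 = 7 → [2, 6, 7, 9, 5, 4]
j=3: vec[3] = 9+7 = 16 → [2, 6, 7, 16, 5, 4]
j=4: vec[4] = 5+16 = 21 → [2, 6, 7, 16, 21, 4]
j=5: vec[5] = 4+21 = 25 → [2, 6, 7, 16, 21, 25]
sum = 77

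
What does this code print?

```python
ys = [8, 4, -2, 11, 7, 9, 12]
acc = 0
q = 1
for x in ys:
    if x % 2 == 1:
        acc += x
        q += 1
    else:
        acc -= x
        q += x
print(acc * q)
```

130

x=8: not odd, acc = 0-8 = -8; q=9
x=4: not odd, acc = (-8)-4 = -12; q=13
x=-2: not odd, acc = (-12)-(-2) = -10; q=11
x=11: odd, acc = (-10)+11 = 1; q=12
x=7: odd, acc = 1+7 = 8; q=13
x=9: odd, acc = 8+9 = 17; q=14
x=12: not odd, acc = 17-12 = 5; q=26
acc*q = 5*26 = 130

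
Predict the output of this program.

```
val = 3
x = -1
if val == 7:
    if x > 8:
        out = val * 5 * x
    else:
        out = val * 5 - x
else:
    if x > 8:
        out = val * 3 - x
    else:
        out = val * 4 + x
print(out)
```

val=3, x=-1
val == 7 is False; x > 8 is False
→ out = val * 4 + x = 11

11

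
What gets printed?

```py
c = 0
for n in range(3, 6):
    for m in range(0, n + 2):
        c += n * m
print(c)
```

195

n=3,m=0: c = 0+0 = 0
n=3,m=1: c = 0+3 = 3
n=3,m=2: c = 3+6 = 9
n=3,m=3: c = 9+9 = 18
n=3,m=4: c = 18+12 = 30
n=4,m=0: c = 30+0 = 30
n=4,m=1: c = 30+4 = 34
n=4,m=2: c = 34+8 = 42
n=4,m=3: c = 42+12 = 54
n=4,m=4: c = 54+16 = 70
n=4,m=5: c = 70+20 = 90
n=5,m=0: c = 90+0 = 90
n=5,m=1: c = 90+5 = 95
n=5,m=2: c = 95+10 = 105
n=5,m=3: c = 105+15 = 120
n=5,m=4: c = 120+20 = 140
n=5,m=5: c = 140+25 = 165
n=5,m=6: c = 165+30 = 195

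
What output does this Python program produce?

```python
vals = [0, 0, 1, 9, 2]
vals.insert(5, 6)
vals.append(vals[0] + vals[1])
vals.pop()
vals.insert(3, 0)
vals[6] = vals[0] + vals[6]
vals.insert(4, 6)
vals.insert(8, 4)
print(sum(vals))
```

insert 6 at 5 → [0, 0, 1, 9, 2, 6]
append vals[0]+vals[1] = 0+0 = 0 → [0, 0, 1, 9, 2, 6, 0]
pop() removes 0 → [0, 0, 1, 9, 2, 6]
insert 0 at 3 → [0, 0, 1, 0, 9, 2, 6]
vals[6] = vals[0]+vals[6] = 0+6 = 6 → [0, 0, 1, 0, 9, 2, 6]
insert 6 at 4 → [0, 0, 1, 0, 6, 9, 2, 6]
insert 4 at 8 → [0, 0, 1, 0, 6, 9, 2, 6, 4]
sum = 28

28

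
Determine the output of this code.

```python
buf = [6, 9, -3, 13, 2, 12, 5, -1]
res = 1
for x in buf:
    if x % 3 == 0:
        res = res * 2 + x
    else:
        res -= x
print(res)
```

x=6: %3==0, res = 1*2+6 = 8
x=9: %3==0, res = 8*2+9 = 25
x=-3: %3==0, res = 25*2+(-3) = 47
x=13: not %3==0, res = 47-13 = 34
x=2: not %3==0, res = 34-2 = 32
x=12: %3==0, res = 32*2+12 = 76
x=5: not %3==0, res = 76-5 = 71
x=-1: not %3==0, res = 71-(-1) = 72

72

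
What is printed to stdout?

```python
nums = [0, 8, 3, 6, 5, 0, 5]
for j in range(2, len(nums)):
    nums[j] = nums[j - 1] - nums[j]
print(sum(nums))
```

-11

j=2: nums[2] = 8-3 = 5 → [0, 8, 5, 6, 5, 0, 5]
j=3: nums[3] = 5-6 = -1 → [0, 8, 5, -1, 5, 0, 5]
j=4: nums[4] = (-1)-5 = -6 → [0, 8, 5, -1, -6, 0, 5]
j=5: nums[5] = (-6)-0 = -6 → [0, 8, 5, -1, -6, -6, 5]
j=6: nums[6] = (-6)-5 = -11 → [0, 8, 5, -1, -6, -6, -11]
sum = -11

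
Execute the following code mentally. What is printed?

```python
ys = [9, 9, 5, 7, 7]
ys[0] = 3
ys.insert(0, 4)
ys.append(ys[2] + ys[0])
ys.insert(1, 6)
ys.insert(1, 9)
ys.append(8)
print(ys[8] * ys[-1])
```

ys[0] = 3 → [3, 9, 5, 7, 7]
insert 4 at 0 → [4, 3, 9, 5, 7, 7]
append ys[2]+ys[0] = 9+4 = 13 → [4, 3, 9, 5, 7, 7, 13]
insert 6 at 1 → [4, 6, 3, 9, 5, 7, 7, 13]
insert 9 at 1 → [4, 9, 6, 3, 9, 5, 7, 7, 13]
append 8 → [4, 9, 6, 3, 9, 5, 7, 7, 13, 8]
ys[8]*ys[-1] = 13*8 = 104

104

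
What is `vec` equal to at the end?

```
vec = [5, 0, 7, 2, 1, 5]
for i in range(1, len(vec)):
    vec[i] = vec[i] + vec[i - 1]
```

i=1: vec[1] = 0+5 = 5 → [5, 5, 7, 2, 1, 5]
i=2: vec[2] = 7+5 = 12 → [5, 5, 12, 2, 1, 5]
i=3: vec[3] = 2+12 = 14 → [5, 5, 12, 14, 1, 5]
i=4: vec[4] = 1+14 = 15 → [5, 5, 12, 14, 15, 5]
i=5: vec[5] = 5+15 = 20 → [5, 5, 12, 14, 15, 20]

[5, 5, 12, 14, 15, 20]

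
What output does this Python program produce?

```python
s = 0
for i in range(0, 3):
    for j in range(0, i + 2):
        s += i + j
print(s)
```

i=0,j=0: s = 0+0 = 0
i=0,j=1: s = 0+1 = 1
i=1,j=0: s = 1+1 = 2
i=1,j=1: s = 2+2 = 4
i=1,j=2: s = 4+3 = 7
i=2,j=0: s = 7+2 = 9
i=2,j=1: s = 9+3 = 12
i=2,j=2: s = 12+4 = 16
i=2,j=3: s = 16+5 = 21

21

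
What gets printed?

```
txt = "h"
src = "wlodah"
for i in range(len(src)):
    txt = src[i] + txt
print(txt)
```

i=0: prepend 'w' → 'wh'
i=1: prepend 'l' → 'lwh'
i=2: prepend 'o' → 'olwh'
i=3: prepend 'd' → 'dolwh'
i=4: prepend 'a' → 'adolwh'
i=5: prepend 'h' → 'hadolwh'

hadolwh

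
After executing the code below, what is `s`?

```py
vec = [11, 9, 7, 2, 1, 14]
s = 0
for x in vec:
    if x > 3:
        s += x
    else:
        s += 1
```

43

x=11: >3, s = 0+11 = 11
x=9: >3, s = 11+9 = 20
x=7: >3, s = 20+7 = 27
x=2: not >3, s = 27+1 = 28
x=1: not >3, s = 28+1 = 29
x=14: >3, s = 29+14 = 43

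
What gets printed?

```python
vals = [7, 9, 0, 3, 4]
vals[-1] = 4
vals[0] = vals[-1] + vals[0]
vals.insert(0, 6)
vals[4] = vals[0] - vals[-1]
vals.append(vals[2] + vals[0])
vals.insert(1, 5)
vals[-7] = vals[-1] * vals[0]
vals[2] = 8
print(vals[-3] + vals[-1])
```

17

vals[-1] = 4 → [7, 9, 0, 3, 4]
vals[0] = vals[-1]+vals[0] = 4+7 = 11 → [11, 9, 0, 3, 4]
insert 6 at 0 → [6, 11, 9, 0, 3, 4]
vals[4] = vals[0]-vals[-1] = 6-4 = 2 → [6, 11, 9, 0, 2, 4]
append vals[2]+vals[0] = 9+6 = 15 → [6, 11, 9, 0, 2, 4, 15]
insert 5 at 1 → [6, 5, 11, 9, 0, 2, 4, 15]
vals[-7] = vals[-1]*vals[0] = 15*6 = 90 → [6, 90, 11, 9, 0, 2, 4, 15]
vals[2] = 8 → [6, 90, 8, 9, 0, 2, 4, 15]
vals[-3]+vals[-1] = 2+15 = 17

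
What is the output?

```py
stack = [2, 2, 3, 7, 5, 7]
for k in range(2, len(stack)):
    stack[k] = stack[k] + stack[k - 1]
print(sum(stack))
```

62

k=2: stack[2] = 3+2 = 5 → [2, 2, 5, 7, 5, 7]
k=3: stack[3] = 7+5 = 12 → [2, 2, 5, 12, 5, 7]
k=4: stack[4] = 5+12 = 17 → [2, 2, 5, 12, 17, 7]
k=5: stack[5] = 7+17 = 24 → [2, 2, 5, 12, 17, 24]
sum = 62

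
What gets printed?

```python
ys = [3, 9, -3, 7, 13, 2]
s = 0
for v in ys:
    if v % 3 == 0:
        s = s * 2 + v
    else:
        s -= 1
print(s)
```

v=3: %3==0, s = 0*2+3 = 3
v=9: %3==0, s = 3*2+9 = 15
v=-3: %3==0, s = 15*2+(-3) = 27
v=7: not %3==0, s = 27-1 = 26
v=13: not %3==0, s = 26-1 = 25
v=2: not %3==0, s = 25-1 = 24

24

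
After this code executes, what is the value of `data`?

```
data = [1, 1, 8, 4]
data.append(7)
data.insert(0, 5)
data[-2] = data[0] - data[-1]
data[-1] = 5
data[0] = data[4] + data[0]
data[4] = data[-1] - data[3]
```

[3, 1, 1, 8, -3, 5]

append 7 → [1, 1, 8, 4, 7]
insert 5 at 0 → [5, 1, 1, 8, 4, 7]
data[-2] = data[0]-data[-1] = 5-7 = -2 → [5, 1, 1, 8, -2, 7]
data[-1] = 5 → [5, 1, 1, 8, -2, 5]
data[0] = data[4]+data[0] = (-2)+5 = 3 → [3, 1, 1, 8, -2, 5]
data[4] = data[-1]-data[3] = 5-8 = -3 → [3, 1, 1, 8, -3, 5]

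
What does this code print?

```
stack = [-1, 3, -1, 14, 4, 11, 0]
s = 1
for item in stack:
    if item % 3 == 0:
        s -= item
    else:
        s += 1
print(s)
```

item=-1: not %3==0, s = 1+1 = 2
item=3: %3==0, s = 2-3 = -1
item=-1: not %3==0, s = (-1)+1 = 0
item=14: not %3==0, s = 0+1 = 1
item=4: not %3==0, s = 1+1 = 2
item=11: not %3==0, s = 2+1 = 3
item=0: %3==0, s = 3-0 = 3

3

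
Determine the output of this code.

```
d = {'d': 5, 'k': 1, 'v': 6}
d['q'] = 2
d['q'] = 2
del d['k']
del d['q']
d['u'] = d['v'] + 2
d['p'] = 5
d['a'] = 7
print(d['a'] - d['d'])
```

2

d['q'] = 2 → {'d': 5, 'k': 1, 'v': 6, 'q': 2}
d['q'] = 2 → {'d': 5, 'k': 1, 'v': 6, 'q': 2}
del 'k' → {'d': 5, 'v': 6, 'q': 2}
del 'q' → {'d': 5, 'v': 6}
d['u'] = d['v']+2 = 8 → {'d': 5, 'v': 6, 'u': 8}
d['p'] = 5 → {'d': 5, 'v': 6, 'u': 8, 'p': 5}
d['a'] = 7 → {'d': 5, 'v': 6, 'u': 8, 'p': 5, 'a': 7}
d['a']-d['d'] = 7-5 = 2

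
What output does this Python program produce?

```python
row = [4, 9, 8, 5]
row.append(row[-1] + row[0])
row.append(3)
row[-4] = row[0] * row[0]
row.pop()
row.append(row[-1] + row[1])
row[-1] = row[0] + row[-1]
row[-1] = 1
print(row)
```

[4, 9, 16, 5, 9, 1]

append row[-1]+row[0] = 5+4 = 9 → [4, 9, 8, 5, 9]
append 3 → [4, 9, 8, 5, 9, 3]
row[-4] = row[0]*row[0] = 4*4 = 16 → [4, 9, 16, 5, 9, 3]
pop() removes 3 → [4, 9, 16, 5, 9]
append row[-1]+row[1] = 9+9 = 18 → [4, 9, 16, 5, 9, 18]
row[-1] = row[0]+row[-1] = 4+18 = 22 → [4, 9, 16, 5, 9, 22]
row[-1] = 1 → [4, 9, 16, 5, 9, 1]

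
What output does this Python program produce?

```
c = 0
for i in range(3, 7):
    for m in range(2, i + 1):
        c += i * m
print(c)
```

i=3,m=2: c = 0+6 = 6
i=3,m=3: c = 6+9 = 15
i=4,m=2: c = 15+8 = 23
i=4,m=3: c = 23+12 = 35
i=4,m=4: c = 35+16 = 51
i=5,m=2: c = 51+10 = 61
i=5,m=3: c = 61+15 = 76
i=5,m=4: c = 76+20 = 96
i=5,m=5: c = 96+25 = 121
i=6,m=2: c = 121+12 = 133
i=6,m=3: c = 133+18 = 151
i=6,m=4: c = 151+24 = 175
i=6,m=5: c = 175+30 = 205
i=6,m=6: c = 205+36 = 241

241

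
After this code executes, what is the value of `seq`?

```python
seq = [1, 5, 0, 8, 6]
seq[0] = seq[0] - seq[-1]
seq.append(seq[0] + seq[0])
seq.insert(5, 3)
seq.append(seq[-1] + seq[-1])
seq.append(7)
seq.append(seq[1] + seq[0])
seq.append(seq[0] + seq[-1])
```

seq[0] = seq[0]-seq[-1] = 1-6 = -5 → [-5, 5, 0, 8, 6]
append seq[0]+seq[0] = (-5)+(-5) = -10 → [-5, 5, 0, 8, 6, -10]
insert 3 at 5 → [-5, 5, 0, 8, 6, 3, -10]
append seq[-1]+seq[-1] = (-10)+(-10) = -20 → [-5, 5, 0, 8, 6, 3, -10, -20]
append 7 → [-5, 5, 0, 8, 6, 3, -10, -20, 7]
append seq[1]+seq[0] = 5+(-5) = 0 → [-5, 5, 0, 8, 6, 3, -10, -20, 7, 0]
append seq[0]+seq[-1] = (-5)+0 = -5 → [-5, 5, 0, 8, 6, 3, -10, -20, 7, 0, -5]

[-5, 5, 0, 8, 6, 3, -10, -20, 7, 0, -5]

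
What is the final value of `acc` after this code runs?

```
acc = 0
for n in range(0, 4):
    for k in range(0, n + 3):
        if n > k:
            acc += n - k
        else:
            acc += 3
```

46

n=0,k=0: not 0>0, acc = 0+3 = 3
n=0,k=1: not 0>1, acc = 3+3 = 6
n=0,k=2: not 0>2, acc = 6+3 = 9
n=1,k=0: 1>0, acc = 9+1 = 10
n=1,k=1: not 1>1, acc = 10+3 = 13
n=1,k=2: not 1>2, acc = 13+3 = 16
n=1,k=3: not 1>3, acc = 16+3 = 19
n=2,k=0: 2>0, acc = 19+2 = 21
n=2,k=1: 2>1, acc = 21+1 = 22
n=2,k=2: not 2>2, acc = 22+3 = 25
n=2,k=3: not 2>3, acc = 25+3 = 28
n=2,k=4: not 2>4, acc = 28+3 = 31
n=3,k=0: 3>0, acc = 31+3 = 34
n=3,k=1: 3>1, acc = 34+2 = 36
n=3,k=2: 3>2, acc = 36+1 = 37
n=3,k=3: not 3>3, acc = 37+3 = 40
n=3,k=4: not 3>4, acc = 40+3 = 43
n=3,k=5: not 3>5, acc = 43+3 = 46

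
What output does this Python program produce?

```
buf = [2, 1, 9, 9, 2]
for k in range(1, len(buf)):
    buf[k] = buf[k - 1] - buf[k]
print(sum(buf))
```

k=1: buf[1] = 2-1 = 1 → [2, 1, 9, 9, 2]
k=2: buf[2] = 1-9 = -8 → [2, 1, -8, 9, 2]
k=3: buf[3] = (-8)-9 = -17 → [2, 1, -8, -17, 2]
k=4: buf[4] = (-17)-2 = -19 → [2, 1, -8, -17, -19]
sum = -41

-41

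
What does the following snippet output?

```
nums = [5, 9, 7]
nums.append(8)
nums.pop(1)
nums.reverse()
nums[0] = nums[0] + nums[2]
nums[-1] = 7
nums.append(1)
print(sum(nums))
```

28

append 8 → [5, 9, 7, 8]
pop(1) removes 9 → [5, 7, 8]
reverse → [8, 7, 5]
nums[0] = nums[0]+nums[2] = 8+5 = 13 → [13, 7, 5]
nums[-1] = 7 → [13, 7, 7]
append 1 → [13, 7, 7, 1]
sum = 28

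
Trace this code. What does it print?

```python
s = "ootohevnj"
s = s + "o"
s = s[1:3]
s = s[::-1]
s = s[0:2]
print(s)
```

+ 'o' → 'ootohevnjo'
slice [1:3] → 'ot'
reverse → 'to'
slice [0:2] → 'to'

to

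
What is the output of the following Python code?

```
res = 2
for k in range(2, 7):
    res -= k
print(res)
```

-18

k=2: res = 2-2 = 0
k=3: res = 0-3 = -3
k=4: res = (-3)-4 = -7
k=5: res = (-7)-5 = -12
k=6: res = (-12)-6 = -18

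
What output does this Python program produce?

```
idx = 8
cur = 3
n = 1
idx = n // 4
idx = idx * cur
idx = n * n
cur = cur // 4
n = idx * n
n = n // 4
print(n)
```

idx = 1//4 = 0
idx = 0*3 = 0
idx = 1*1 = 1
cur = 3//4 = 0
n = 1*1 = 1
n = 1//4 = 0

0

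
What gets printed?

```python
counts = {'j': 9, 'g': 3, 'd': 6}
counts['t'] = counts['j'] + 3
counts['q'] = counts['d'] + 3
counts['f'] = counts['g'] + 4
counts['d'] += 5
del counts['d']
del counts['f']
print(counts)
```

counts['t'] = counts['j']+3 = 12 → {'j': 9, 'g': 3, 'd': 6, 't': 12}
counts['q'] = counts['d']+3 = 9 → {'j': 9, 'g': 3, 'd': 6, 't': 12, 'q': 9}
counts['f'] = counts['g']+4 = 7 → {'j': 9, 'g': 3, 'd': 6, 't': 12, 'q': 9, 'f': 7}
counts['d'] = 6+5 = 11 → {'j': 9, 'g': 3, 'd': 11, 't': 12, 'q': 9, 'f': 7}
del 'd' → {'j': 9, 'g': 3, 't': 12, 'q': 9, 'f': 7}
del 'f' → {'j': 9, 'g': 3, 't': 12, 'q': 9}

{'j': 9, 'g': 3, 't': 12, 'q': 9}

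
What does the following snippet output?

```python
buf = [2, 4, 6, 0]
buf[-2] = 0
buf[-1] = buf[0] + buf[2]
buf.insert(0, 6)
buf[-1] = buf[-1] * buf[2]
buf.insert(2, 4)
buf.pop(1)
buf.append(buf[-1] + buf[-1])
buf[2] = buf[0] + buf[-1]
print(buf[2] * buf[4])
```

buf[-2] = 0 → [2, 4, 0, 0]
buf[-1] = buf[0]+buf[2] = 2+0 = 2 → [2, 4, 0, 2]
insert 6 at 0 → [6, 2, 4, 0, 2]
buf[-1] = buf[-1]*buf[2] = 2*4 = 8 → [6, 2, 4, 0, 8]
insert 4 at 2 → [6, 2, 4, 4, 0, 8]
pop(1) removes 2 → [6, 4, 4, 0, 8]
append buf[-1]+buf[-1] = 8+8 = 16 → [6, 4, 4, 0, 8, 16]
buf[2] = buf[0]+buf[-1] = 6+16 = 22 → [6, 4, 22, 0, 8, 16]
buf[2]*buf[4] = 22*8 = 176

176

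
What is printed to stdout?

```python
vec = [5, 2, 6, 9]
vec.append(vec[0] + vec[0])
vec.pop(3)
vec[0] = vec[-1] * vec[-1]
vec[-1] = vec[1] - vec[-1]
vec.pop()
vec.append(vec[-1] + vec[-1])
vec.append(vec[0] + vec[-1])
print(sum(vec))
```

232

append vec[0]+vec[0] = 5+5 = 10 → [5, 2, 6, 9, 10]
pop(3) removes 9 → [5, 2, 6, 10]
vec[0] = vec[-1]*vec[-1] = 10*10 = 100 → [100, 2, 6, 10]
vec[-1] = vec[1]-vec[-1] = 2-10 = -8 → [100, 2, 6, -8]
pop() removes -8 → [100, 2, 6]
append vec[-1]+vec[-1] = 6+6 = 12 → [100, 2, 6, 12]
append vec[0]+vec[-1] = 100+12 = 112 → [100, 2, 6, 12, 112]
sum = 232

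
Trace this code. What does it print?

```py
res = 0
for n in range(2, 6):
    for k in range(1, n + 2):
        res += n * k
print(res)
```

n=2,k=1: res = 0+2 = 2
n=2,k=2: res = 2+4 = 6
n=2,k=3: res = 6+6 = 12
n=3,k=1: res = 12+3 = 15
n=3,k=2: res = 15+6 = 21
n=3,k=3: res = 21+9 = 30
n=3,k=4: res = 30+12 = 42
n=4,k=1: res = 42+4 = 46
n=4,k=2: res = 46+8 = 54
n=4,k=3: res = 54+12 = 66
n=4,k=4: res = 66+16 = 82
n=4,k=5: res = 82+20 = 102
n=5,k=1: res = 102+5 = 107
n=5,k=2: res = 107+10 = 117
n=5,k=3: res = 117+15 = 132
n=5,k=4: res = 132+20 = 152
n=5,k=5: res = 152+25 = 177
n=5,k=6: res = 177+30 = 207

207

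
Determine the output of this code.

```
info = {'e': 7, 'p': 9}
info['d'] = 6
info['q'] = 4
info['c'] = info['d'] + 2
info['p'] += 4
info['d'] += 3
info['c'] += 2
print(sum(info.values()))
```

43

info['d'] = 6 → {'e': 7, 'p': 9, 'd': 6}
info['q'] = 4 → {'e': 7, 'p': 9, 'd': 6, 'q': 4}
info['c'] = info['d']+2 = 8 → {'e': 7, 'p': 9, 'd': 6, 'q': 4, 'c': 8}
info['p'] = 9+4 = 13 → {'e': 7, 'p': 13, 'd': 6, 'q': 4, 'c': 8}
info['d'] = 6+3 = 9 → {'e': 7, 'p': 13, 'd': 9, 'q': 4, 'c': 8}
info['c'] = 8+2 = 10 → {'e': 7, 'p': 13, 'd': 9, 'q': 4, 'c': 10}
sum of values = 43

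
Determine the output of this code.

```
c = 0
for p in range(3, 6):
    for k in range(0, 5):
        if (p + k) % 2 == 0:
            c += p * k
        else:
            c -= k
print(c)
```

p=3,k=0: odd sum, c = 0-0 = 0
p=3,k=1: even sum, c = 0+3 = 3
p=3,k=2: odd sum, c = 3-2 = 1
p=3,k=3: even sum, c = 1+9 = 10
p=3,k=4: odd sum, c = 10-4 = 6
p=4,k=0: even sum, c = 6+0 = 6
p=4,k=1: odd sum, c = 6-1 = 5
p=4,k=2: even sum, c = 5+8 = 13
p=4,k=3: odd sum, c = 13-3 = 10
p=4,k=4: even sum, c = 10+16 = 26
p=5,k=0: odd sum, c = 26-0 = 26
p=5,k=1: even sum, c = 26+5 = 31
p=5,k=2: odd sum, c = 31-2 = 29
p=5,k=3: even sum, c = 29+15 = 44
p=5,k=4: odd sum, c = 44-4 = 40

40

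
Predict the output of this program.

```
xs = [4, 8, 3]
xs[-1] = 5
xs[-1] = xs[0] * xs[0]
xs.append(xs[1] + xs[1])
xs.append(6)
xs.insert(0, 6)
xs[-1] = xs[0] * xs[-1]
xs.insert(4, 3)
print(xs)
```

xs[-1] = 5 → [4, 8, 5]
xs[-1] = xs[0]*xs[0] = 4*4 = 16 → [4, 8, 16]
append xs[1]+xs[1] = 8+8 = 16 → [4, 8, 16, 16]
append 6 → [4, 8, 16, 16, 6]
insert 6 at 0 → [6, 4, 8, 16, 16, 6]
xs[-1] = xs[0]*xs[-1] = 6*6 = 36 → [6, 4, 8, 16, 16, 36]
insert 3 at 4 → [6, 4, 8, 16, 3, 16, 36]

[6, 4, 8, 16, 3, 16, 36]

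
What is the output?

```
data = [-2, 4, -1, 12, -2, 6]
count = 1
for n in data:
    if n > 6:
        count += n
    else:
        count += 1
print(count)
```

n=-2: not >6, count = 1+1 = 2
n=4: not >6, count = 2+1 = 3
n=-1: not >6, count = 3+1 = 4
n=12: >6, count = 4+12 = 16
n=-2: not >6, count = 16+1 = 17
n=6: not >6, count = 17+1 = 18

18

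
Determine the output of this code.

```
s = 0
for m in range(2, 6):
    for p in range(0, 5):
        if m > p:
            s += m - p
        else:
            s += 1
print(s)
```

m=2,p=0: 2>0, s = 0+2 = 2
m=2,p=1: 2>1, s = 2+1 = 3
m=2,p=2: not 2>2, s = 3+1 = 4
m=2,p=3: not 2>3, s = 4+1 = 5
m=2,p=4: not 2>4, s = 5+1 = 6
m=3,p=0: 3>0, s = 6+3 = 9
m=3,p=1: 3>1, s = 9+2 = 11
m=3,p=2: 3>2, s = 11+1 = 12
m=3,p=3: not 3>3, s = 12+1 = 13
m=3,p=4: not 3>4, s = 13+1 = 14
m=4,p=0: 4>0, s = 14+4 = 18
m=4,p=1: 4>1, s = 18+3 = 21
m=4,p=2: 4>2, s = 21+2 = 23
m=4,p=3: 4>3, s = 23+1 = 24
m=4,p=4: not 4>4, s = 24+1 = 25
m=5,p=0: 5>0, s = 25+5 = 30
m=5,p=1: 5>1, s = 30+4 = 34
m=5,p=2: 5>2, s = 34+3 = 37
m=5,p=3: 5>3, s = 37+2 = 39
m=5,p=4: 5>4, s = 39+1 = 40

40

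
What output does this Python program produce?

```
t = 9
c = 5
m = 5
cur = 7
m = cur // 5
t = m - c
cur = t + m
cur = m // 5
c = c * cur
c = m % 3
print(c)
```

m = 7//5 = 1
t = 1-5 = -4
cur = (-4)+1 = -3
cur = 1//5 = 0
c = 5*0 = 0
c = 1%3 = 1

1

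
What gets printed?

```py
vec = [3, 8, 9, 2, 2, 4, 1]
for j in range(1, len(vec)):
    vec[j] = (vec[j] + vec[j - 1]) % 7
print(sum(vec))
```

18

j=1: vec[1] = (8+3)%7 = 4 → [3, 4, 9, 2, 2, 4, 1]
j=2: vec[2] = (9+4)%7 = 6 → [3, 4, 6, 2, 2, 4, 1]
j=3: vec[3] = (2+6)%7 = 1 → [3, 4, 6, 1, 2, 4, 1]
j=4: vec[4] = (2+1)%7 = 3 → [3, 4, 6, 1, 3, 4, 1]
j=5: vec[5] = (4+3)%7 = 0 → [3, 4, 6, 1, 3, 0, 1]
j=6: vec[6] = (1+0)%7 = 1 → [3, 4, 6, 1, 3, 0, 1]
sum = 18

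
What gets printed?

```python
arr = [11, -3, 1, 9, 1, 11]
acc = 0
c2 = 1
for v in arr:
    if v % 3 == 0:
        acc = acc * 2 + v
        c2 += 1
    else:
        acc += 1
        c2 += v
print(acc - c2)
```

-16

v=11: not %3==0, acc = 0+1 = 1; c2=12
v=-3: %3==0, acc = 1*2+(-3) = -1; c2=13
v=1: not %3==0, acc = (-1)+1 = 0; c2=14
v=9: %3==0, acc = 0*2+9 = 9; c2=15
v=1: not %3==0, acc = 9+1 = 10; c2=16
v=11: not %3==0, acc = 10+1 = 11; c2=27
acc-c2 = 11-27 = -16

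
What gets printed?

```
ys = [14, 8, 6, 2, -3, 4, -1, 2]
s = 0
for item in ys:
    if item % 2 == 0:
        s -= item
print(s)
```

item=14: even, s = 0-14 = -14
item=8: even, s = (-14)-8 = -22
item=6: even, s = (-22)-6 = -28
item=2: even, s = (-28)-2 = -30
item=-3: not even
item=4: even, s = (-30)-4 = -34
item=-1: not even
item=2: even, s = (-34)-2 = -36

-36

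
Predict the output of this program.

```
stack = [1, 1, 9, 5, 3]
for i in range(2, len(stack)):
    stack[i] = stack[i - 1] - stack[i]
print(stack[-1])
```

-16

i=2: stack[2] = 1-9 = -8 → [1, 1, -8, 5, 3]
i=3: stack[3] = (-8)-5 = -13 → [1, 1, -8, -13, 3]
i=4: stack[4] = (-13)-3 = -16 → [1, 1, -8, -13, -16]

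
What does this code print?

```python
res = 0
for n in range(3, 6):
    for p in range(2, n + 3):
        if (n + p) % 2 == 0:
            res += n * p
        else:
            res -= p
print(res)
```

n=3,p=2: odd sum, res = 0-2 = -2
n=3,p=3: even sum, res = (-2)+9 = 7
n=3,p=4: odd sum, res = 7-4 = 3
n=3,p=5: even sum, res = 3+15 = 18
n=4,p=2: even sum, res = 18+8 = 26
n=4,p=3: odd sum, res = 26-3 = 23
n=4,p=4: even sum, res = 23+16 = 39
n=4,p=5: odd sum, res = 39-5 = 34
n=4,p=6: even sum, res = 34+24 = 58
n=5,p=2: odd sum, res = 58-2 = 56
n=5,p=3: even sum, res = 56+15 = 71
n=5,p=4: odd sum, res = 71-4 = 67
n=5,p=5: even sum, res = 67+25 = 92
n=5,p=6: odd sum, res = 92-6 = 86
n=5,p=7: even sum, res = 86+35 = 121

121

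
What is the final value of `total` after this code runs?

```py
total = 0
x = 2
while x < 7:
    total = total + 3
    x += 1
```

x=2: total = 0+3 = 3
x=3: total = 3+3 = 6
x=4: total = 6+3 = 9
x=5: total = 9+3 = 12
x=6: total = 12+3 = 15

15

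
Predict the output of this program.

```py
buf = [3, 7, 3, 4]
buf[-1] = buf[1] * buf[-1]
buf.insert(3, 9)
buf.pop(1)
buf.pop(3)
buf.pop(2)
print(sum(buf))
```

6

buf[-1] = buf[1]*buf[-1] = 7*4 = 28 → [3, 7, 3, 28]
insert 9 at 3 → [3, 7, 3, 9, 28]
pop(1) removes 7 → [3, 3, 9, 28]
pop(3) removes 28 → [3, 3, 9]
pop(2) removes 9 → [3, 3]
sum = 6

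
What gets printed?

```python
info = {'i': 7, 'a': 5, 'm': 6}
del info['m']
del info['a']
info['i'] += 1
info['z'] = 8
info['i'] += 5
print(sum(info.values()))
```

21

del 'm' → {'i': 7, 'a': 5}
del 'a' → {'i': 7}
info['i'] = 7+1 = 8 → {'i': 8}
info['z'] = 8 → {'i': 8, 'z': 8}
info['i'] = 8+5 = 13 → {'i': 13, 'z': 8}
sum of values = 21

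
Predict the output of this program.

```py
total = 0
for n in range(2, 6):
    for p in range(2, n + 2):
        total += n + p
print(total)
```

n=2,p=2: total = 0+4 = 4
n=2,p=3: total = 4+5 = 9
n=3,p=2: total = 9+5 = 14
n=3,p=3: total = 14+6 = 20
n=3,p=4: total = 20+7 = 27
n=4,p=2: total = 27+6 = 33
n=4,p=3: total = 33+7 = 40
n=4,p=4: total = 40+8 = 48
n=4,p=5: total = 48+9 = 57
n=5,p=2: total = 57+7 = 64
n=5,p=3: total = 64+8 = 72
n=5,p=4: total = 72+9 = 81
n=5,p=5: total = 81+10 = 91
n=5,p=6: total = 91+11 = 102

102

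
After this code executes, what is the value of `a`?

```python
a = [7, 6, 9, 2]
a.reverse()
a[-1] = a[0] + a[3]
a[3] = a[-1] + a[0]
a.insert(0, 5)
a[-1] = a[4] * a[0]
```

reverse → [2, 9, 6, 7]
a[-1] = a[0]+a[3] = 2+7 = 9 → [2, 9, 6, 9]
a[3] = a[-1]+a[0] = 9+2 = 11 → [2, 9, 6, 11]
insert 5 at 0 → [5, 2, 9, 6, 11]
a[-1] = a[4]*a[0] = 11*5 = 55 → [5, 2, 9, 6, 55]

[5, 2, 9, 6, 55]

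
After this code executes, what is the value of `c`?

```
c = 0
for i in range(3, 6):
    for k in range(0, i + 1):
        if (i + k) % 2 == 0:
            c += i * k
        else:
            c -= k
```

i=3,k=0: odd sum, c = 0-0 = 0
i=3,k=1: even sum, c = 0+3 = 3
i=3,k=2: odd sum, c = 3-2 = 1
i=3,k=3: even sum, c = 1+9 = 10
i=4,k=0: even sum, c = 10+0 = 10
i=4,k=1: odd sum, c = 10-1 = 9
i=4,k=2: even sum, c = 9+8 = 17
i=4,k=3: odd sum, c = 17-3 = 14
i=4,k=4: even sum, c = 14+16 = 30
i=5,k=0: odd sum, c = 30-0 = 30
i=5,k=1: even sum, c = 30+5 = 35
i=5,k=2: odd sum, c = 35-2 = 33
i=5,k=3: even sum, c = 33+15 = 48
i=5,k=4: odd sum, c = 48-4 = 44
i=5,k=5: even sum, c = 44+25 = 69

69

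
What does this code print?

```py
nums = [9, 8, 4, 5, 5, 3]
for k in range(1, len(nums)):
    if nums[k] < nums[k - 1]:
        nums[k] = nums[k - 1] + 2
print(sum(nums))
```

84

k=1: 8<9, nums[1] = 9+2 = 11 → [9, 11, 4, 5, 5, 3]
k=2: 4<11, nums[2] = 11+2 = 13 → [9, 11, 13, 5, 5, 3]
k=3: 5<13, nums[3] = 13+2 = 15 → [9, 11, 13, 15, 5, 3]
k=4: 5<15, nums[4] = 15+2 = 17 → [9, 11, 13, 15, 17, 3]
k=5: 3<17, nums[5] = 17+2 = 19 → [9, 11, 13, 15, 17, 19]
sum = 84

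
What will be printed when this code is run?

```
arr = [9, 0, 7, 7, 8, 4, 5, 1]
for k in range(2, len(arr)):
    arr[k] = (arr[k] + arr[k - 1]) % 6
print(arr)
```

k=2: arr[2] = (7+0)%6 = 1 → [9, 0, 1, 7, 8, 4, 5, 1]
k=3: arr[3] = (7+1)%6 = 2 → [9, 0, 1, 2, 8, 4, 5, 1]
k=4: arr[4] = (8+2)%6 = 4 → [9, 0, 1, 2, 4, 4, 5, 1]
k=5: arr[5] = (4+4)%6 = 2 → [9, 0, 1, 2, 4, 2, 5, 1]
k=6: arr[6] = (5+2)%6 = 1 → [9, 0, 1, 2, 4, 2, 1, 1]
k=7: arr[7] = (1+1)%6 = 2 → [9, 0, 1, 2, 4, 2, 1, 2]

[9, 0, 1, 2, 4, 2, 1, 2]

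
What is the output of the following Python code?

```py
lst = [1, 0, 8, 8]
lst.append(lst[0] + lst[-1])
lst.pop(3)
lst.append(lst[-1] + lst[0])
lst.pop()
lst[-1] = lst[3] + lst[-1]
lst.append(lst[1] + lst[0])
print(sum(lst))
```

append lst[0]+lst[-1] = 1+8 = 9 → [1, 0, 8, 8, 9]
pop(3) removes 8 → [1, 0, 8, 9]
append lst[-1]+lst[0] = 9+1 = 10 → [1, 0, 8, 9, 10]
pop() removes 10 → [1, 0, 8, 9]
lst[-1] = lst[3]+lst[-1] = 9+9 = 18 → [1, 0, 8, 18]
append lst[1]+lst[0] = 0+1 = 1 → [1, 0, 8, 18, 1]
sum = 28

28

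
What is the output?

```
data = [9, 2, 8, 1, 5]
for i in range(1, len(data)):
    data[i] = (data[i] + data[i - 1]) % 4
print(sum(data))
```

i=1: data[1] = (2+9)%4 = 3 → [9, 3, 8, 1, 5]
i=2: data[2] = (8+3)%4 = 3 → [9, 3, 3, 1, 5]
i=3: data[3] = (1+3)%4 = 0 → [9, 3, 3, 0, 5]
i=4: data[4] = (5+0)%4 = 1 → [9, 3, 3, 0, 1]
sum = 16

16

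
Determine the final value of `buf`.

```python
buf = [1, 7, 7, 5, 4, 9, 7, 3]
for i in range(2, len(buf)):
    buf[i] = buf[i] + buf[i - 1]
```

[1, 7, 14, 19, 23, 32, 39, 42]

i=2: buf[2] = 7+7 = 14 → [1, 7, 14, 5, 4, 9, 7, 3]
i=3: buf[3] = 5+14 = 19 → [1, 7, 14, 19, 4, 9, 7, 3]
i=4: buf[4] = 4+19 = 23 → [1, 7, 14, 19, 23, 9, 7, 3]
i=5: buf[5] = 9+23 = 32 → [1, 7, 14, 19, 23, 32, 7, 3]
i=6: buf[6] = 7+32 = 39 → [1, 7, 14, 19, 23, 32, 39, 3]
i=7: buf[7] = 3+39 = 42 → [1, 7, 14, 19, 23, 32, 39, 42]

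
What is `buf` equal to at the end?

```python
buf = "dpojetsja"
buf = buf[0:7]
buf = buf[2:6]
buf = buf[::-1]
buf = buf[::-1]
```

slice [0:7] → 'dpojets'
slice [2:6] → 'ojet'
reverse → 'tejo'
reverse → 'ojet'

'ojet'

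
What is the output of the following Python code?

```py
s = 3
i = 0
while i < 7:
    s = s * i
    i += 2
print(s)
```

i=0: s = 3*0 = 0
i=2: s = 0*2 = 0
i=4: s = 0*4 = 0
i=6: s = 0*6 = 0

0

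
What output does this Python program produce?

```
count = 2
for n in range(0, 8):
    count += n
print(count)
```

n=0: count = 2+0 = 2
n=1: count = 2+1 = 3
n=2: count = 3+2 = 5
n=3: count = 5+3 = 8
n=4: count = 8+4 = 12
n=5: count = 12+5 = 17
n=6: count = 17+6 = 23
n=7: count = 23+7 = 30

30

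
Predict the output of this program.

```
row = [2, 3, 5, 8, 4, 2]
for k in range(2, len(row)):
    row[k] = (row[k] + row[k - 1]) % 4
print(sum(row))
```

k=2: row[2] = (5+3)%4 = 0 → [2, 3, 0, 8, 4, 2]
k=3: row[3] = (8+0)%4 = 0 → [2, 3, 0, 0, 4, 2]
k=4: row[4] = (4+0)%4 = 0 → [2, 3, 0, 0, 0, 2]
k=5: row[5] = (2+0)%4 = 2 → [2, 3, 0, 0, 0, 2]
sum = 7

7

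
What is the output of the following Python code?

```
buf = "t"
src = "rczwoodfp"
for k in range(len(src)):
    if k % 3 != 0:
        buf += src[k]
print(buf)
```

k=0: skip
k=1: add 'c' → 'tc'
k=2: add 'z' → 'tcz'
k=3: skip
k=4: add 'o' → 'tczo'
k=5: add 'o' → 'tczoo'
k=6: skip
k=7: add 'f' → 'tczoof'
k=8: add 'p' → 'tczoofp'

tczoofp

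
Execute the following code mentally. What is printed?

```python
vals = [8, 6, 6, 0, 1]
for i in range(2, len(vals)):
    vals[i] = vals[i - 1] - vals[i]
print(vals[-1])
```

i=2: vals[2] = 6-6 = 0 → [8, 6, 0, 0, 1]
i=3: vals[3] = 0-0 = 0 → [8, 6, 0, 0, 1]
i=4: vals[4] = 0-1 = -1 → [8, 6, 0, 0, -1]

-1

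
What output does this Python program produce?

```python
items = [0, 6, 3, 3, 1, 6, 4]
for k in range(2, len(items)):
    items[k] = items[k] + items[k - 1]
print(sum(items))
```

k=2: items[2] = 3+6 = 9 → [0, 6, 9, 3, 1, 6, 4]
k=3: items[3] = 3+9 = 12 → [0, 6, 9, 12, 1, 6, 4]
k=4: items[4] = 1+12 = 13 → [0, 6, 9, 12, 13, 6, 4]
k=5: items[5] = 6+13 = 19 → [0, 6, 9, 12, 13, 19, 4]
k=6: items[6] = 4+19 = 23 → [0, 6, 9, 12, 13, 19, 23]
sum = 82

82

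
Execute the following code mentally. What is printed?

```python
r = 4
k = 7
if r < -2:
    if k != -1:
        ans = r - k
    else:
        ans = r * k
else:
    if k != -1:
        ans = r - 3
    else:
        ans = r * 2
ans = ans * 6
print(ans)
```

6

r=4, k=7
r < -2 is False; k != -1 is True
→ ans = r - 3 = 1
ans = 1*6 = 6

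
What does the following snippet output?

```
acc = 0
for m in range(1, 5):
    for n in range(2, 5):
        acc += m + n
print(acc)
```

66

m=1,n=2: acc = 0+3 = 3
m=1,n=3: acc = 3+4 = 7
m=1,n=4: acc = 7+5 = 12
m=2,n=2: acc = 12+4 = 16
m=2,n=3: acc = 16+5 = 21
m=2,n=4: acc = 21+6 = 27
m=3,n=2: acc = 27+5 = 32
m=3,n=3: acc = 32+6 = 38
m=3,n=4: acc = 38+7 = 45
m=4,n=2: acc = 45+6 = 51
m=4,n=3: acc = 51+7 = 58
m=4,n=4: acc = 58+8 = 66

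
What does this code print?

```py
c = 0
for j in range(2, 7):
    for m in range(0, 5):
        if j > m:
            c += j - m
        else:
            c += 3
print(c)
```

j=2,m=0: 2>0, c = 0+2 = 2
j=2,m=1: 2>1, c = 2+1 = 3
j=2,m=2: not 2>2, c = 3+3 = 6
j=2,m=3: not 2>3, c = 6+3 = 9
j=2,m=4: not 2>4, c = 9+3 = 12
j=3,m=0: 3>0, c = 12+3 = 15
j=3,m=1: 3>1, c = 15+2 = 17
j=3,m=2: 3>2, c = 17+1 = 18
j=3,m=3: not 3>3, c = 18+3 = 21
j=3,m=4: not 3>4, c = 21+3 = 24
j=4,m=0: 4>0, c = 24+4 = 28
j=4,m=1: 4>1, c = 28+3 = 31
j=4,m=2: 4>2, c = 31+2 = 33
j=4,m=3: 4>3, c = 33+1 = 34
j=4,m=4: not 4>4, c = 34+3 = 37
j=5,m=0: 5>0, c = 37+5 = 42
j=5,m=1: 5>1, c = 42+4 = 46
j=5,m=2: 5>2, c = 46+3 = 49
j=5,m=3: 5>3, c = 49+2 = 51
j=5,m=4: 5>4, c = 51+1 = 52
j=6,m=0: 6>0, c = 52+6 = 58
j=6,m=1: 6>1, c = 58+5 = 63
j=6,m=2: 6>2, c = 63+4 = 67
j=6,m=3: 6>3, c = 67+3 = 70
j=6,m=4: 6>4, c = 70+2 = 72

72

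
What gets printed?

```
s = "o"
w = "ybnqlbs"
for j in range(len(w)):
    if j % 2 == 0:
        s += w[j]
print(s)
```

j=0: add 'y' → 'oy'
j=1: skip
j=2: add 'n' → 'oyn'
j=3: skip
j=4: add 'l' → 'oynl'
j=5: skip
j=6: add 's' → 'oynls'

oynls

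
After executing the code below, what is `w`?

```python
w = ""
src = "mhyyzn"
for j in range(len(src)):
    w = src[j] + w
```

'nzyyhm'

j=0: prepend 'm' → 'm'
j=1: prepend 'h' → 'hm'
j=2: prepend 'y' → 'yhm'
j=3: prepend 'y' → 'yyhm'
j=4: prepend 'z' → 'zyyhm'
j=5: prepend 'n' → 'nzyyhm'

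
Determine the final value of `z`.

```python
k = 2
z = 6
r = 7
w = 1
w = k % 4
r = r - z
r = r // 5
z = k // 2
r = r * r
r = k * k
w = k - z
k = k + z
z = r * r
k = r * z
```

w = 2%4 = 2
r = 7-6 = 1
r = 1//5 = 0
z = 2//2 = 1
r = 0*0 = 0
r = 2*2 = 4
w = 2-1 = 1
k = 2+1 = 3
z = 4*4 = 16
k = 4*16 = 64

16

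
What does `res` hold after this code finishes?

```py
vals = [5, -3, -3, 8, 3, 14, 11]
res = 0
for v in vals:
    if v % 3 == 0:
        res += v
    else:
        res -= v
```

v=5: not %3==0, res = 0-5 = -5
v=-3: %3==0, res = (-5)+(-3) = -8
v=-3: %3==0, res = (-8)+(-3) = -11
v=8: not %3==0, res = (-11)-8 = -19
v=3: %3==0, res = (-19)+3 = -16
v=14: not %3==0, res = (-16)-14 = -30
v=11: not %3==0, res = (-30)-11 = -41

-41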